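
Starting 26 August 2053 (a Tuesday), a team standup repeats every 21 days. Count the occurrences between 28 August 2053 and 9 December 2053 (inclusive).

5

Occurrences land 21·i days after 26 August 2053 for i = 0, 1, 2, …
28 August 2053 is 2 days after the start; 2 ÷ 21 = 0 remainder 2; since the remainder is 2, round up to i = 1. First occurrence in the window: #2 on 16 September 2053 (1×21 = 21 days in).
9 December 2053 is 105 days after the start; 105 ÷ 21 = 5 remainder 0. Last occurrence in the window: #6 on 9 December 2053.
Occurrences #2 through #6: 5 in total.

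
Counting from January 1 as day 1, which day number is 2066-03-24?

Days in months before March: 31 + 28 = 59.
Plus 24 days into March → day 83.

83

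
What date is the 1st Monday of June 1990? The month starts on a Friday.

June 1990 begins on a Friday, so the first Monday is June 4 (3 days later).

4 June 1990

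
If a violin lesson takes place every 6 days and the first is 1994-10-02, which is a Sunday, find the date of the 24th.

The 24th occurrence is 23 intervals after the first: 23 × 6 = 138 days after 1994-10-02.
October has 31 days — 29 days to the end of October leaves 109.
November has 30 days (79 left).
December has 31 days (48 left).
January has 31 days (17 left).
17 days into February → 1995-02-17.

1995-02-17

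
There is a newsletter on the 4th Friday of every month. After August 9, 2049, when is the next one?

August 2049 starts on a Sunday; its first Friday is the 6th, so the 4th Friday is the 27th — August 27, 2049.
August 27, 2049 is after August 9, 2049, so that is the next one.

August 27, 2049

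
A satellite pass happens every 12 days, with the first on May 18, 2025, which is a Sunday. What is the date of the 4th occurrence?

June 23, 2025

The 4th occurrence is 3 intervals after the first: 3 × 12 = 36 days after May 18, 2025.
May has 31 days — 13 days to the end of May leaves 23.
23 days into June → June 23, 2025.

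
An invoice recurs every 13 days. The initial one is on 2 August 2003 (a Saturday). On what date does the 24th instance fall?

The 24th occurrence is 23 intervals after the first: 23 × 13 = 299 days after 2 August 2003.
August has 31 days — 29 days to the end of August leaves 270.
September has 30 days (240 left).
October has 31 days (209 left).
November has 30 days (179 left).
December has 31 days (148 left).
January has 31 days (117 left).
February has 29 days (88 left).
March has 31 days (57 left).
April has 30 days (27 left).
27 days into May → 27 May 2004.

27 May 2004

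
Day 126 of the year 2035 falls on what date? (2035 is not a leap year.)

May 6, 2035

January has 31 days (126 − 31 = 95 remain).
February has 28 days (95 − 28 = 67 remain).
March has 31 days (67 − 31 = 36 remain).
April has 30 days (36 − 30 = 6 remain).
6 into May → May 6.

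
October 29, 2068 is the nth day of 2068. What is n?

Days in months before October: 31 + 29 + 31 + 30 + 31 + 30 + 31 + 31 + 30 = 274.
Plus 29 days into October → day 303.

303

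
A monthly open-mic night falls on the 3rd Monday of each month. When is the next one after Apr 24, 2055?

Apr 2055 starts on a Thursday; its first Monday is the 5th, so the 3rd Monday is the 19th — Apr 19, 2055.
That is not after Apr 24, 2055, so look at May 2055.
May 2055 starts on a Saturday; its first Monday is the 3rd, so the 3rd Monday is the 17th — May 17, 2055.

May 17, 2055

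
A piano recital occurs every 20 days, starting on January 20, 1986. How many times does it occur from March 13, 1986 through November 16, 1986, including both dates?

13

Occurrences land 20·i days after January 20, 1986 for i = 0, 1, 2, …
March 13, 1986 is 52 days after the start; 52 ÷ 20 = 2 remainder 12; since the remainder is 12, round up to i = 3. First occurrence in the window: #4 on March 21, 1986 (3×20 = 60 days in).
November 16, 1986 is 300 days after the start; 300 ÷ 20 = 15 remainder 0. Last occurrence in the window: #16 on November 16, 1986.
Occurrences #4 through #16: 13 in total.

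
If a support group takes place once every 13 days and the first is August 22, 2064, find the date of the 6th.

The 6th occurrence is 5 intervals after the first: 5 × 13 = 65 days after August 22, 2064.
August has 31 days — 9 days to the end of August leaves 56.
September has 30 days (26 left).
26 days into October → October 26, 2064.

October 26, 2064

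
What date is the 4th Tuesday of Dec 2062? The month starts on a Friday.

Dec 2062 begins on a Friday, so the first Tuesday is Dec 5 (4 days later).
The 4th Tuesday is 3 weeks later: 5 + 21 = 26.

Dec 26, 2062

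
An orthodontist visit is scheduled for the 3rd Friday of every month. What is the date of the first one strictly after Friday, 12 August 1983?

19 August 1983

August 1983 starts on a Monday; its first Friday is the 5th, so the 3rd Friday is the 19th — 19 August 1983.
19 August 1983 is after 12 August 1983, so that is the next one.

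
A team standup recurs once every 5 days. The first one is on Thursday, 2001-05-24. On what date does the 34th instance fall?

The 34th occurrence is 33 intervals after the first: 33 × 5 = 165 days after 2001-05-24.
May has 31 days — 7 days to the end of May leaves 158.
June has 30 days (128 left).
July has 31 days (97 left).
August has 31 days (66 left).
September has 30 days (36 left).
October has 31 days (5 left).
5 days into November → 2001-11-05.

2001-11-05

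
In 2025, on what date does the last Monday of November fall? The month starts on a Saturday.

November 2025 begins on a Saturday, so the first Monday is November 3 (2 days later).
November 2025 has 30 days. Adding weeks: 3, 10, 17, 24 — the last one ≤ 30 is the 24th.

24 November 2025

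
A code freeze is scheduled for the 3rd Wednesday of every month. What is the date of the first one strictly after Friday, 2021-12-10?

December 2021 starts on a Wednesday; its first Wednesday is the 1st, so the 3rd Wednesday is the 15th — 2021-12-15.
2021-12-15 is after 2021-12-10, so that is the next one.

2021-12-15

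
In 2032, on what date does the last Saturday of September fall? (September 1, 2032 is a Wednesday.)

September 2032 begins on a Wednesday, so the first Saturday is September 4 (3 days later).
September 2032 has 30 days. Adding weeks: 4, 11, 18, 25 — the last one ≤ 30 is the 25th.

2032-09-25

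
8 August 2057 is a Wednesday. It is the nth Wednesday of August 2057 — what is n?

Day 8 falls in week ⌈8/7⌉ of the month.
Days 1–7 hold the 1st Wednesday, 8–14 the 2nd, 15–21 the 3rd, 22–28 the 4th, 29–31 the 5th.
8 is in the range for the 2nd.

2nd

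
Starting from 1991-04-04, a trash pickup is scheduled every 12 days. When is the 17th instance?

1991-10-13

The 17th occurrence is 16 intervals after the first: 16 × 12 = 192 days after 1991-04-04.
April has 30 days — 26 days to the end of April leaves 166.
May has 31 days (135 left).
June has 30 days (105 left).
July has 31 days (74 left).
August has 31 days (43 left).
September has 30 days (13 left).
13 days into October → 1991-10-13.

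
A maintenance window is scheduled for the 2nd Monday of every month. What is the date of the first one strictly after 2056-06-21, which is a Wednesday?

2056-07-10

June 2056 starts on a Thursday; its first Monday is the 5th, so the 2nd Monday is the 12th — 2056-06-12.
That is not after 2056-06-21, so look at July 2056.
July 2056 starts on a Saturday; its first Monday is the 3rd, so the 2nd Monday is the 10th — 2056-07-10.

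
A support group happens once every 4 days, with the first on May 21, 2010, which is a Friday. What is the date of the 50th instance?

Dec 3, 2010

The 50th occurrence is 49 intervals after the first: 49 × 4 = 196 days after May 21, 2010.
May has 31 days — 10 days to the end of May leaves 186.
Jun has 30 days (156 left).
Jul has 31 days (125 left).
Aug has 31 days (94 left).
Sep has 30 days (64 left).
Oct has 31 days (33 left).
Nov has 30 days (3 left).
3 days into Dec → Dec 3, 2010.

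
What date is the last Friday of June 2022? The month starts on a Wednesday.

June 2022 begins on a Wednesday, so the first Friday is June 3 (2 days later).
June 2022 has 30 days. Adding weeks: 3, 10, 17, 24 — the last one ≤ 30 is the 24th.

24 June 2022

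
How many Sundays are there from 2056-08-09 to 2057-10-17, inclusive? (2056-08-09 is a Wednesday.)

2056-08-09 is a Wednesday; the first Sunday on or after it is 2056-08-13 (4 days later).
From 2056-08-13 to 2057-10-17: 140 + 290 = 430 days (rest of 2056, to 2057-10-17 in 2057).
430 ÷ 7 = 61 full weeks with remainder 3, so 61 more Sundays after the first → 62.

62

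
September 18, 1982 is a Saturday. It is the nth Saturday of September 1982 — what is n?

3rd

Day 18 falls in week ⌈18/7⌉ of the month.
Days 1–7 hold the 1st Saturday, 8–14 the 2nd, 15–21 the 3rd, 22–28 the 4th, 29–31 the 5th.
18 is in the range for the 3rd.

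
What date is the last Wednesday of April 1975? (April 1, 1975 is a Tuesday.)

April 1975 begins on a Tuesday, so the first Wednesday is April 2 (1 day later).
April 1975 has 30 days. Adding weeks: 2, 9, 16, 23, 30 — the last one ≤ 30 is the 30th.

1975-04-30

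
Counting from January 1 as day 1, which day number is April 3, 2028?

94

Days in months before April: 31 + 29 + 31 = 91.
Plus 3 days into April → day 94.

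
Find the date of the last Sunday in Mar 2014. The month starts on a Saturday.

Mar 30, 2014

Mar 2014 begins on a Saturday, so the first Sunday is Mar 2 (1 day later).
Mar 2014 has 31 days. Adding weeks: 2, 9, 16, 23, 30 — the last one ≤ 31 is the 30th.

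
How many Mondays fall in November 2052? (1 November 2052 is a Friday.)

1 November 2052 is a Friday; the first Monday on or after it is 4 November 2052 (3 days later).
From 4 November 2052 to 30 November 2052 is 30 − 4 = 26 days.
26 ÷ 7 = 3 full weeks with remainder 5, so 3 more Mondays after the first → 4.

4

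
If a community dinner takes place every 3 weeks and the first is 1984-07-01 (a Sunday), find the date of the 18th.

The 18th occurrence is 17 intervals after the first: 17 × 21 = 357 days after 1984-07-01.
July has 31 days — 30 days to the end of July leaves 327.
August has 31 days (296 left).
September has 30 days (266 left).
October has 31 days (235 left).
November has 30 days (205 left).
December has 31 days (174 left).
January has 31 days (143 left).
February has 28 days (115 left).
March has 31 days (84 left).
April has 30 days (54 left).
May has 31 days (23 left).
23 days into June → 1985-06-23.

1985-06-23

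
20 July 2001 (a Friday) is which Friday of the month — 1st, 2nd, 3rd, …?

Day 20 falls in week ⌈20/7⌉ of the month.
Days 1–7 hold the 1st Friday, 8–14 the 2nd, 15–21 the 3rd, 22–28 the 4th, 29–31 the 5th.
20 is in the range for the 3rd.

3rd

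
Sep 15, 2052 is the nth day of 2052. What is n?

Days in months before Sep: 31 + 29 + 31 + 30 + 31 + 30 + 31 + 31 = 244.
Plus 15 days into Sep → day 259.

259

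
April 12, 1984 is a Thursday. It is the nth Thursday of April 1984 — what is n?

Day 12 falls in week ⌈12/7⌉ of the month.
Days 1–7 hold the 1st Thursday, 8–14 the 2nd, 15–21 the 3rd, 22–28 the 4th, 29–31 the 5th.
12 is in the range for the 2nd.

2nd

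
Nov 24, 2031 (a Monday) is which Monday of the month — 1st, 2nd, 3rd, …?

4th

Day 24 falls in week ⌈24/7⌉ of the month.
Days 1–7 hold the 1st Monday, 8–14 the 2nd, 15–21 the 3rd, 22–28 the 4th, 29–31 the 5th.
24 is in the range for the 4th.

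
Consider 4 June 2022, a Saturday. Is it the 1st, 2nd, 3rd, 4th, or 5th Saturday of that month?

1st

Day 4 falls in week ⌈4/7⌉ of the month.
Days 1–7 hold the 1st Saturday, 8–14 the 2nd, 15–21 the 3rd, 22–28 the 4th, 29–31 the 5th.
4 is in the range for the 1st.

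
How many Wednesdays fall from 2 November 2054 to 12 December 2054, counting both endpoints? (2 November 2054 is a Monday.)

6

2 November 2054 is a Monday; the first Wednesday on or after it is 4 November 2054 (2 days later).
From 4 November 2054 to 12 December 2054: 26 + 12 = 38 days (rest of November, December).
38 ÷ 7 = 5 full weeks with remainder 3, so 5 more Wednesdays after the first → 6.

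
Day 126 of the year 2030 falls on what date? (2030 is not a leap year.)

May 6, 2030

Jan has 31 days (126 − 31 = 95 remain).
Feb has 28 days (95 − 28 = 67 remain).
Mar has 31 days (67 − 31 = 36 remain).
Apr has 30 days (36 − 30 = 6 remain).
6 into May → May 6.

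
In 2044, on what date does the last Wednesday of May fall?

The first Wednesday of May 2044 is May 4.
May 2044 has 31 days. Adding weeks: 4, 11, 18, 25 — the last one ≤ 31 is the 25th.

May 25, 2044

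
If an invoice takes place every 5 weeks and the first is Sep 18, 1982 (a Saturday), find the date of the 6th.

The 6th occurrence is 5 intervals after the first: 5 × 35 = 175 days after Sep 18, 1982.
Sep has 30 days — 12 days to the end of Sep leaves 163.
Oct has 31 days (132 left).
Nov has 30 days (102 left).
Dec has 31 days (71 left).
Jan has 31 days (40 left).
Feb has 28 days (12 left).
12 days into Mar → Mar 12, 1983.

Mar 12, 1983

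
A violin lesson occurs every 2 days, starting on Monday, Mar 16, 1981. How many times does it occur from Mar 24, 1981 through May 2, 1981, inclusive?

Occurrences land 2·i days after Mar 16, 1981 for i = 0, 1, 2, …
Mar 24, 1981 is 8 days after the start; 8 ÷ 2 = 4 remainder 0. First occurrence in the window: #5 on Mar 24, 1981 (4×2 = 8 days in).
May 2, 1981 is 47 days after the start; 47 ÷ 2 = 23 remainder 1. Last occurrence in the window: #24 on May 1, 1981.
Occurrences #5 through #24: 20 in total.

20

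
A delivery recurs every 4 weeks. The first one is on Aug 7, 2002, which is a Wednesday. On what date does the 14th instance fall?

Aug 6, 2003

The 14th occurrence is 13 intervals after the first: 13 × 28 = 364 days after Aug 7, 2002.
Aug has 31 days — 24 days to the end of Aug leaves 340.
Sep has 30 days (310 left).
Oct has 31 days (279 left).
Nov has 30 days (249 left).
Dec has 31 days (218 left).
Jan has 31 days (187 left).
Feb has 28 days (159 left).
Mar has 31 days (128 left).
Apr has 30 days (98 left).
May has 31 days (67 left).
Jun has 30 days (37 left).
Jul has 31 days (6 left).
6 days into Aug → Aug 6, 2003.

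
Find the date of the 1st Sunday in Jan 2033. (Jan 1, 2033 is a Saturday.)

Jan 2, 2033

Jan 2033 begins on a Saturday, so the first Sunday is Jan 2 (1 day later).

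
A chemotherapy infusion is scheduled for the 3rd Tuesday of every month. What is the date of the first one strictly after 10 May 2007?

May 2007 starts on a Tuesday; its first Tuesday is the 1st, so the 3rd Tuesday is the 15th — 15 May 2007.
15 May 2007 is after 10 May 2007, so that is the next one.

15 May 2007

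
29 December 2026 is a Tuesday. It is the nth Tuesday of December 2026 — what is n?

5th

Day 29 falls in week ⌈29/7⌉ of the month.
Days 1–7 hold the 1st Tuesday, 8–14 the 2nd, 15–21 the 3rd, 22–28 the 4th, 29–31 the 5th.
29 is in the range for the 5th.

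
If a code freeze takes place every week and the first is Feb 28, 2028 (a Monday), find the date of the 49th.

The 49th occurrence is 48 intervals after the first: 48 × 7 = 336 days after Feb 28, 2028.
Feb has 29 days — 1 day to the end of Feb leaves 335.
Mar has 31 days (304 left).
Apr has 30 days (274 left).
May has 31 days (243 left).
Jun has 30 days (213 left).
Jul has 31 days (182 left).
Aug has 31 days (151 left).
Sep has 30 days (121 left).
Oct has 31 days (90 left).
Nov has 30 days (60 left).
Dec has 31 days (29 left).
29 days into Jan → Jan 29, 2029.

Jan 29, 2029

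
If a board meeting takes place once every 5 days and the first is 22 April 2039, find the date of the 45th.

28 November 2039

The 45th occurrence is 44 intervals after the first: 44 × 5 = 220 days after 22 April 2039.
April has 30 days — 8 days to the end of April leaves 212.
May has 31 days (181 left).
June has 30 days (151 left).
July has 31 days (120 left).
August has 31 days (89 left).
September has 30 days (59 left).
October has 31 days (28 left).
28 days into November → 28 November 2039.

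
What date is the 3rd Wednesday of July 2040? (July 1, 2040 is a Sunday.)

July 18, 2040

July 2040 begins on a Sunday, so the first Wednesday is July 4 (3 days later).
The 3rd Wednesday is 2 weeks later: 4 + 14 = 18.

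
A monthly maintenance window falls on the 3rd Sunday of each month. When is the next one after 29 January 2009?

January 2009 starts on a Thursday; its first Sunday is the 4th, so the 3rd Sunday is the 18th — 18 January 2009.
That is not after 29 January 2009, so look at February 2009.
February 2009 starts on a Sunday; its first Sunday is the 1st, so the 3rd Sunday is the 15th — 15 February 2009.

15 February 2009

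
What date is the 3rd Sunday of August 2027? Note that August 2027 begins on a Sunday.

August 2027 begins on a Sunday, so the first Sunday is August 1.
The 3rd Sunday is 2 weeks later: 1 + 14 = 15.

2027-08-15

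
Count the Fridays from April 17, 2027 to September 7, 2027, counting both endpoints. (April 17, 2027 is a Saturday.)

April 17, 2027 is a Saturday; the first Friday on or after it is April 23, 2027 (6 days later).
From April 23, 2027 to September 7, 2027: 7 + 31 + 30 + 31 + 31 + 7 = 137 days (rest of April, May, June, July, August, September).
137 ÷ 7 = 19 full weeks with remainder 4, so 19 more Fridays after the first → 20.

20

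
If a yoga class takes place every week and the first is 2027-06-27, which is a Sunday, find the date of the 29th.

2028-01-09

The 29th occurrence is 28 intervals after the first: 28 × 7 = 196 days after 2027-06-27.
June has 30 days — 3 days to the end of June leaves 193.
July has 31 days (162 left).
August has 31 days (131 left).
September has 30 days (101 left).
October has 31 days (70 left).
November has 30 days (40 left).
December has 31 days (9 left).
9 days into January → 2028-01-09.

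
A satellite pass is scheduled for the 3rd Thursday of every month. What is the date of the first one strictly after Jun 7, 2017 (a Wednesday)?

Jun 15, 2017

Jun 2017 starts on a Thursday; its first Thursday is the 1st, so the 3rd Thursday is the 15th — Jun 15, 2017.
Jun 15, 2017 is after Jun 7, 2017, so that is the next one.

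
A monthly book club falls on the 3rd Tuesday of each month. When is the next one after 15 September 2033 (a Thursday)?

September 2033 starts on a Thursday; its first Tuesday is the 6th, so the 3rd Tuesday is the 20th — 20 September 2033.
20 September 2033 is after 15 September 2033, so that is the next one.

20 September 2033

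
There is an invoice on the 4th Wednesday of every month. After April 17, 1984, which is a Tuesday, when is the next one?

April 25, 1984

April 1984 starts on a Sunday; its first Wednesday is the 4th, so the 4th Wednesday is the 25th — April 25, 1984.
April 25, 1984 is after April 17, 1984, so that is the next one.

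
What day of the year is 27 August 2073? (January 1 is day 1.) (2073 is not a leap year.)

239

Days in months before August: 31 + 28 + 31 + 30 + 31 + 30 + 31 = 212.
Plus 27 days into August → day 239.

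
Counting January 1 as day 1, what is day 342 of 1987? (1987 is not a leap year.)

December 8, 1987

January has 31 days (342 − 31 = 311 remain).
February has 28 days (311 − 28 = 283 remain).
March has 31 days (283 − 31 = 252 remain).
April has 30 days (252 − 30 = 222 remain).
May has 31 days (222 − 31 = 191 remain).
June has 30 days (191 − 30 = 161 remain).
July has 31 days (161 − 31 = 130 remain).
August has 31 days (130 − 31 = 99 remain).
September has 30 days (99 − 30 = 69 remain).
October has 31 days (69 − 31 = 38 remain).
November has 30 days (38 − 30 = 8 remain).
8 into December → December 8.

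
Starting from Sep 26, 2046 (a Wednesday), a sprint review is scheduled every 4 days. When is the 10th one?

The 10th occurrence is 9 intervals after the first: 9 × 4 = 36 days after Sep 26, 2046.
Sep has 30 days — 4 days to the end of Sep leaves 32.
Oct has 31 days (1 left).
1 day into Nov → Nov 1, 2046.

Nov 1, 2046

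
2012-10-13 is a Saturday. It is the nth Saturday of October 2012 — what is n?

Day 13 falls in week ⌈13/7⌉ of the month.
Days 1–7 hold the 1st Saturday, 8–14 the 2nd, 15–21 the 3rd, 22–28 the 4th, 29–31 the 5th.
13 is in the range for the 2nd.

2nd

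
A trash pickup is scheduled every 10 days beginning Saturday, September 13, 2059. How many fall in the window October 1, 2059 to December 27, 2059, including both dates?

Occurrences land 10·i days after September 13, 2059 for i = 0, 1, 2, …
October 1, 2059 is 18 days after the start; 18 ÷ 10 = 1 remainder 8; since the remainder is 8, round up to i = 2. First occurrence in the window: #3 on October 3, 2059 (2×10 = 20 days in).
December 27, 2059 is 105 days after the start; 105 ÷ 10 = 10 remainder 5. Last occurrence in the window: #11 on December 22, 2059.
Occurrences #3 through #11: 9 in total.

9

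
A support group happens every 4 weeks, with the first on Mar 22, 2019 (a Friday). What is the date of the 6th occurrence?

The 6th occurrence is 5 intervals after the first: 5 × 28 = 140 days after Mar 22, 2019.
Mar has 31 days — 9 days to the end of Mar leaves 131.
Apr has 30 days (101 left).
May has 31 days (70 left).
Jun has 30 days (40 left).
Jul has 31 days (9 left).
9 days into Aug → Aug 9, 2019.

Aug 9, 2019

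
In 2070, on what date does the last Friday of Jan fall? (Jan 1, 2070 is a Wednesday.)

Jan 2070 begins on a Wednesday, so the first Friday is Jan 3 (2 days later).
Jan 2070 has 31 days. Adding weeks: 3, 10, 17, 24, 31 — the last one ≤ 31 is the 31st.

Jan 31, 2070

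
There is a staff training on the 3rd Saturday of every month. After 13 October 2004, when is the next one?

16 October 2004

October 2004 starts on a Friday; its first Saturday is the 2nd, so the 3rd Saturday is the 16th — 16 October 2004.
16 October 2004 is after 13 October 2004, so that is the next one.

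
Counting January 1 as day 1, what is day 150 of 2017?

January has 31 days (150 − 31 = 119 remain).
February has 28 days (119 − 28 = 91 remain).
March has 31 days (91 − 31 = 60 remain).
April has 30 days (60 − 30 = 30 remain).
30 into May → May 30.

May 30, 2017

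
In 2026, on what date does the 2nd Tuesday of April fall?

April 2026 begins on a Wednesday, so the first Tuesday is April 7 (6 days later).
The 2nd Tuesday is 1 weeks later: 7 + 7 = 14.

2026-04-14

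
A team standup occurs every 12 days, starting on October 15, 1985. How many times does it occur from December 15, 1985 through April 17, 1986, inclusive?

10

Occurrences land 12·i days after October 15, 1985 for i = 0, 1, 2, …
December 15, 1985 is 61 days after the start; 61 ÷ 12 = 5 remainder 1; since the remainder is 1, round up to i = 6. First occurrence in the window: #7 on December 26, 1985 (6×12 = 72 days in).
April 17, 1986 is 184 days after the start; 184 ÷ 12 = 15 remainder 4. Last occurrence in the window: #16 on April 13, 1986.
Occurrences #7 through #16: 10 in total.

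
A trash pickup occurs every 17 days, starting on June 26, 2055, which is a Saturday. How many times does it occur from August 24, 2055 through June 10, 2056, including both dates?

Occurrences land 17·i days after June 26, 2055 for i = 0, 1, 2, …
August 24, 2055 is 59 days after the start; 59 ÷ 17 = 3 remainder 8; since the remainder is 8, round up to i = 4. First occurrence in the window: #5 on September 2, 2055 (4×17 = 68 days in).
June 10, 2056 is 350 days after the start; 350 ÷ 17 = 20 remainder 10. Last occurrence in the window: #21 on May 31, 2056.
Occurrences #5 through #21: 17 in total.

17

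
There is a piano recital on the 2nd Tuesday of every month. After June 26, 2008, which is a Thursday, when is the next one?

June 2008 starts on a Sunday; its first Tuesday is the 3rd, so the 2nd Tuesday is the 10th — June 10, 2008.
That is not after June 26, 2008, so look at July 2008.
July 2008 starts on a Tuesday; its first Tuesday is the 1st, so the 2nd Tuesday is the 8th — July 8, 2008.

July 8, 2008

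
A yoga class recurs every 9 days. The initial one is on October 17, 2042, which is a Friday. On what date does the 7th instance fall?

December 10, 2042

The 7th occurrence is 6 intervals after the first: 6 × 9 = 54 days after October 17, 2042.
October has 31 days — 14 days to the end of October leaves 40.
November has 30 days (10 left).
10 days into December → December 10, 2042.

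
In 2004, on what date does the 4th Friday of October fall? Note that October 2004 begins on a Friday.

October 2004 begins on a Friday, so the first Friday is October 1.
The 4th Friday is 3 weeks later: 1 + 21 = 22.

22 October 2004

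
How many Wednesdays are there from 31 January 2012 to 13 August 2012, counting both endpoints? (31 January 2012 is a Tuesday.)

31 January 2012 is a Tuesday; the first Wednesday on or after it is 1 February 2012 (1 day later).
From 1 February 2012 to 13 August 2012: 28 + 31 + 30 + 31 + 30 + 31 + 13 = 194 days (rest of February, March, April, May, June, July, August).
194 ÷ 7 = 27 full weeks with remainder 5, so 27 more Wednesdays after the first → 28.

28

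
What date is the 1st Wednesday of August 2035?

1 August 2035

August 2035 begins on a Wednesday, so the first Wednesday is August 1.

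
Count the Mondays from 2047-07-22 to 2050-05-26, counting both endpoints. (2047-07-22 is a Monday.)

2047-07-22 is a Monday; the first Monday on or after it is 2047-07-22.
From 2047-07-22 to 2050-05-26: 162 + 366 + 365 + 146 = 1039 days (rest of 2047, 2048, 2049, to 2050-05-26 in 2050).
1039 ÷ 7 = 148 full weeks with remainder 3, so 148 more Mondays after the first → 149.

149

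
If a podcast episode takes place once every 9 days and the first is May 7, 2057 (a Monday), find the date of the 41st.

The 41st occurrence is 40 intervals after the first: 40 × 9 = 360 days after May 7, 2057.
May has 31 days — 24 days to the end of May leaves 336.
June has 30 days (306 left).
July has 31 days (275 left).
August has 31 days (244 left).
September has 30 days (214 left).
October has 31 days (183 left).
November has 30 days (153 left).
December has 31 days (122 left).
January has 31 days (91 left).
February has 28 days (63 left).
March has 31 days (32 left).
April has 30 days (2 left).
2 days into May → May 2, 2058.

May 2, 2058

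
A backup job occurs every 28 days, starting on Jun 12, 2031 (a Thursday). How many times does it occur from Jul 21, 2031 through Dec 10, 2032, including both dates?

18

Occurrences land 28·i days after Jun 12, 2031 for i = 0, 1, 2, …
Jul 21, 2031 is 39 days after the start; 39 ÷ 28 = 1 remainder 11; since the remainder is 11, round up to i = 2. First occurrence in the window: #3 on Aug 7, 2031 (2×28 = 56 days in).
Dec 10, 2032 is 547 days after the start; 547 ÷ 28 = 19 remainder 15. Last occurrence in the window: #20 on Nov 25, 2032.
Occurrences #3 through #20: 18 in total.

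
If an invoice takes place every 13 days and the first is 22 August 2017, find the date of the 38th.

16 December 2018

The 38th occurrence is 37 intervals after the first: 37 × 13 = 481 days after 22 August 2017.
August has 31 days — 9 days to the end of August leaves 472.
From end of August to end of 2017 is 122 days (350 left).
January has 31 days (319 left).
February has 28 days (291 left).
March has 31 days (260 left).
April has 30 days (230 left).
May has 31 days (199 left).
June has 30 days (169 left).
July has 31 days (138 left).
August has 31 days (107 left).
September has 30 days (77 left).
October has 31 days (46 left).
November has 30 days (16 left).
16 days into December → 16 December 2018.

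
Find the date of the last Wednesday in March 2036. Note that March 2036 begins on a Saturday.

March 2036 begins on a Saturday, so the first Wednesday is March 5 (4 days later).
March 2036 has 31 days. Adding weeks: 5, 12, 19, 26 — the last one ≤ 31 is the 26th.

March 26, 2036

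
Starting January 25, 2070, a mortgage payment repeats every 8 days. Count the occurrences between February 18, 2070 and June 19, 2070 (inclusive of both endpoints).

16

Occurrences land 8·i days after January 25, 2070 for i = 0, 1, 2, …
February 18, 2070 is 24 days after the start; 24 ÷ 8 = 3 remainder 0. First occurrence in the window: #4 on February 18, 2070 (3×8 = 24 days in).
June 19, 2070 is 145 days after the start; 145 ÷ 8 = 18 remainder 1. Last occurrence in the window: #19 on June 18, 2070.
Occurrences #4 through #19: 16 in total.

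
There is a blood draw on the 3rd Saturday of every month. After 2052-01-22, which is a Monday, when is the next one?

2052-02-17

January 2052 starts on a Monday; its first Saturday is the 6th, so the 3rd Saturday is the 20th — 2052-01-20.
That is not after 2052-01-22, so look at February 2052.
February 2052 starts on a Thursday; its first Saturday is the 3rd, so the 3rd Saturday is the 17th — 2052-02-17.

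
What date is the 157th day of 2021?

6 June 2021

January has 31 days (157 − 31 = 126 remain).
February has 28 days (126 − 28 = 98 remain).
March has 31 days (98 − 31 = 67 remain).
April has 30 days (67 − 30 = 37 remain).
May has 31 days (37 − 31 = 6 remain).
6 into June → June 6.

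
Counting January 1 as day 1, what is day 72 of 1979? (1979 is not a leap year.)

January has 31 days (72 − 31 = 41 remain).
February has 28 days (41 − 28 = 13 remain).
13 into March → March 13.

March 13, 1979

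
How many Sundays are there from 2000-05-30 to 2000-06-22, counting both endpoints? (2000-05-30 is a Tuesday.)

3

2000-05-30 is a Tuesday; the first Sunday on or after it is 2000-06-04 (5 days later).
From 2000-06-04 to 2000-06-22 is 22 − 4 = 18 days.
18 ÷ 7 = 2 full weeks with remainder 4, so 2 more Sundays after the first → 3.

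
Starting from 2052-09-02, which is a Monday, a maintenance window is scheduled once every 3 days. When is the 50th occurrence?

The 50th occurrence is 49 intervals after the first: 49 × 3 = 147 days after 2052-09-02.
September has 30 days — 28 days to the end of September leaves 119.
October has 31 days (88 left).
November has 30 days (58 left).
December has 31 days (27 left).
27 days into January → 2053-01-27.

2053-01-27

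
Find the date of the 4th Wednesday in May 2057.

The first Wednesday of May 2057 is May 2.
The 4th Wednesday is 3 weeks later: 2 + 21 = 23.

May 23, 2057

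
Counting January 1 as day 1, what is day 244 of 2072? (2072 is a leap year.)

2072-08-31

January has 31 days (244 − 31 = 213 remain).
February has 29 days (213 − 29 = 184 remain).
March has 31 days (184 − 31 = 153 remain).
April has 30 days (153 − 30 = 123 remain).
May has 31 days (123 − 31 = 92 remain).
June has 30 days (92 − 30 = 62 remain).
July has 31 days (62 − 31 = 31 remain).
31 into August → August 31.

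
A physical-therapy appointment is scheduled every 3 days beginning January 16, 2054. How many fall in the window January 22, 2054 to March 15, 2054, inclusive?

Occurrences land 3·i days after January 16, 2054 for i = 0, 1, 2, …
January 22, 2054 is 6 days after the start; 6 ÷ 3 = 2 remainder 0. First occurrence in the window: #3 on January 22, 2054 (2×3 = 6 days in).
March 15, 2054 is 58 days after the start; 58 ÷ 3 = 19 remainder 1. Last occurrence in the window: #20 on March 14, 2054.
Occurrences #3 through #20: 18 in total.

18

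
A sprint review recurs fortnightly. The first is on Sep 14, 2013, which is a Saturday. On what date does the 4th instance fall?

The 4th occurrence is 3 intervals after the first: 3 × 14 = 42 days after Sep 14, 2013.
Sep has 30 days — 16 days to the end of Sep leaves 26.
26 days into Oct → Oct 26, 2013.

Oct 26, 2013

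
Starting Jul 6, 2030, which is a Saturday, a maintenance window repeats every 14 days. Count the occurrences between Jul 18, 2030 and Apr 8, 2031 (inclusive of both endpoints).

Occurrences land 14·i days after Jul 6, 2030 for i = 0, 1, 2, …
Jul 18, 2030 is 12 days after the start; 12 ÷ 14 = 0 remainder 12; since the remainder is 12, round up to i = 1. First occurrence in the window: #2 on Jul 20, 2030 (1×14 = 14 days in).
Apr 8, 2031 is 276 days after the start; 276 ÷ 14 = 19 remainder 10. Last occurrence in the window: #20 on Mar 29, 2031.
Occurrences #2 through #20: 19 in total.

19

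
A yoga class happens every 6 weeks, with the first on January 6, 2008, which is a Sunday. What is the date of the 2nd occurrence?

The 2nd occurrence is 1 interval after the first: 1 × 42 = 42 days after January 6, 2008.
January has 31 days — 25 days to the end of January leaves 17.
17 days into February → February 17, 2008.

February 17, 2008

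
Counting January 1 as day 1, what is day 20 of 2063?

20 into January → January 20.

20 January 2063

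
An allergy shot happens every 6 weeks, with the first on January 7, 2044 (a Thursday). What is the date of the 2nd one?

February 18, 2044

The 2nd occurrence is 1 interval after the first: 1 × 42 = 42 days after January 7, 2044.
January has 31 days — 24 days to the end of January leaves 18.
18 days into February → February 18, 2044.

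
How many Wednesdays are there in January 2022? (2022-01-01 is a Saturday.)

2022-01-01 is a Saturday; the first Wednesday on or after it is 2022-01-05 (4 days later).
From 2022-01-05 to 2022-01-31 is 31 − 5 = 26 days.
26 ÷ 7 = 3 full weeks with remainder 5, so 3 more Wednesdays after the first → 4.

4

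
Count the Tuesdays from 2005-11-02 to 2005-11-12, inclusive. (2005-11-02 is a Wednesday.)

1

2005-11-02 is a Wednesday; the first Tuesday on or after it is 2005-11-08 (6 days later).
From 2005-11-08 to 2005-11-12 is 12 − 8 = 4 days.
4 ÷ 7 = 0 full weeks with remainder 4, so 0 more Tuesdays after the first → 1.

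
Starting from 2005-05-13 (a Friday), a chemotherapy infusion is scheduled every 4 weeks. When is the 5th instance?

The 5th occurrence is 4 intervals after the first: 4 × 28 = 112 days after 2005-05-13.
May has 31 days — 18 days to the end of May leaves 94.
June has 30 days (64 left).
July has 31 days (33 left).
August has 31 days (2 left).
2 days into September → 2005-09-02.

2005-09-02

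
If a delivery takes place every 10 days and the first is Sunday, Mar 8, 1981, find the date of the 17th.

Aug 15, 1981

The 17th occurrence is 16 intervals after the first: 16 × 10 = 160 days after Mar 8, 1981.
Mar has 31 days — 23 days to the end of Mar leaves 137.
Apr has 30 days (107 left).
May has 31 days (76 left).
Jun has 30 days (46 left).
Jul has 31 days (15 left).
15 days into Aug → Aug 15, 1981.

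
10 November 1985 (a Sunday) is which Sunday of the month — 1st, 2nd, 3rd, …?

2nd

Day 10 falls in week ⌈10/7⌉ of the month.
Days 1–7 hold the 1st Sunday, 8–14 the 2nd, 15–21 the 3rd, 22–28 the 4th, 29–31 the 5th.
10 is in the range for the 2nd.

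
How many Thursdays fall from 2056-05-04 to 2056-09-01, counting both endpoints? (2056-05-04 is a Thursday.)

18

2056-05-04 is a Thursday; the first Thursday on or after it is 2056-05-04.
From 2056-05-04 to 2056-09-01: 27 + 30 + 31 + 31 + 1 = 120 days (rest of May, June, July, August, September).
120 ÷ 7 = 17 full weeks with remainder 1, so 17 more Thursdays after the first → 18.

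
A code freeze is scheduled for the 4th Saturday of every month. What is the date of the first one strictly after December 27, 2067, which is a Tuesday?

December 2067 starts on a Thursday; its first Saturday is the 3rd, so the 4th Saturday is the 24th — December 24, 2067.
That is not after December 27, 2067, so look at January 2068.
January 2068 starts on a Sunday; its first Saturday is the 7th, so the 4th Saturday is the 28th — January 28, 2068.

January 28, 2068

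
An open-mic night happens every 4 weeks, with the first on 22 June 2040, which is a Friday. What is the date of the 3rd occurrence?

17 August 2040

The 3rd occurrence is 2 intervals after the first: 2 × 28 = 56 days after 22 June 2040.
June has 30 days — 8 days to the end of June leaves 48.
July has 31 days (17 left).
17 days into August → 17 August 2040.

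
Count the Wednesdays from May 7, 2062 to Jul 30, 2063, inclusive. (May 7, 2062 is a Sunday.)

64

May 7, 2062 is a Sunday; the first Wednesday on or after it is May 10, 2062 (3 days later).
From May 10, 2062 to Jul 30, 2063: 235 + 211 = 446 days (rest of 2062, to Jul 30, 2063 in 2063).
446 ÷ 7 = 63 full weeks with remainder 5, so 63 more Wednesdays after the first → 64.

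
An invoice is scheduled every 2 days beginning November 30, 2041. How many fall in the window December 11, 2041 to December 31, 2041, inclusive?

10

Occurrences land 2·i days after November 30, 2041 for i = 0, 1, 2, …
December 11, 2041 is 11 days after the start; 11 ÷ 2 = 5 remainder 1; since the remainder is 1, round up to i = 6. First occurrence in the window: #7 on December 12, 2041 (6×2 = 12 days in).
December 31, 2041 is 31 days after the start; 31 ÷ 2 = 15 remainder 1. Last occurrence in the window: #16 on December 30, 2041.
Occurrences #7 through #16: 10 in total.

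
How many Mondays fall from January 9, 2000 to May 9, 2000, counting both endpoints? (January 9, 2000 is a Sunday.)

January 9, 2000 is a Sunday; the first Monday on or after it is January 10, 2000 (1 day later).
From January 10, 2000 to May 9, 2000: 21 + 29 + 31 + 30 + 9 = 120 days (rest of January, February, March, April, May).
120 ÷ 7 = 17 full weeks with remainder 1, so 17 more Mondays after the first → 18.

18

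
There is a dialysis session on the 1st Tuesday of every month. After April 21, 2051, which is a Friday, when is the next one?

May 2, 2051

April 2051 starts on a Saturday, so its 1st Tuesday is April 4, 2051 (3 days in).
That is not after April 21, 2051, so look at May 2051.
May 2051 starts on a Monday, so its 1st Tuesday is May 2, 2051 (1 day in).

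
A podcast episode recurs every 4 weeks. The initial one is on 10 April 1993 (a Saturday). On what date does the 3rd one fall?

5 June 1993

The 3rd occurrence is 2 intervals after the first: 2 × 28 = 56 days after 10 April 1993.
April has 30 days — 20 days to the end of April leaves 36.
May has 31 days (5 left).
5 days into June → 5 June 1993.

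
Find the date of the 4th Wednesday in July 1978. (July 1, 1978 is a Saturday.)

July 1978 begins on a Saturday, so the first Wednesday is July 5 (4 days later).
The 4th Wednesday is 3 weeks later: 5 + 21 = 26.

July 26, 1978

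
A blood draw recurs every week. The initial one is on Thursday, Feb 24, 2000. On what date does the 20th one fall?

Jul 6, 2000

The 20th occurrence is 19 intervals after the first: 19 × 7 = 133 days after Feb 24, 2000.
Feb has 29 days — 5 days to the end of Feb leaves 128.
Mar has 31 days (97 left).
Apr has 30 days (67 left).
May has 31 days (36 left).
Jun has 30 days (6 left).
6 days into Jul → Jul 6, 2000.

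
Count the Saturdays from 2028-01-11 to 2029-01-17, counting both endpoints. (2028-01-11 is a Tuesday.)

2028-01-11 is a Tuesday; the first Saturday on or after it is 2028-01-15 (4 days later).
From 2028-01-15 to 2029-01-17: 351 + 17 = 368 days (rest of 2028, to 2029-01-17 in 2029).
368 ÷ 7 = 52 full weeks with remainder 4, so 52 more Saturdays after the first → 53.

53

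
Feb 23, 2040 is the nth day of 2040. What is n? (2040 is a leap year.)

54

Days in months before Feb: 31 = 31.
Plus 23 days into Feb → day 54.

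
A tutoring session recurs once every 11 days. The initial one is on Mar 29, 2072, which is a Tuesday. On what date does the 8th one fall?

The 8th occurrence is 7 intervals after the first: 7 × 11 = 77 days after Mar 29, 2072.
Mar has 31 days — 2 days to the end of Mar leaves 75.
Apr has 30 days (45 left).
May has 31 days (14 left).
14 days into Jun → Jun 14, 2072.

Jun 14, 2072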